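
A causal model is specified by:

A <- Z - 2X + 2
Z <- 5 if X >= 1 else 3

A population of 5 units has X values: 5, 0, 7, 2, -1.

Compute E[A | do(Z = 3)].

-0.2

do(Z=3) breaks Z's dependence on X. With Z=3 fixed, A across the units is -5, 5, -9, 1, 7, mean -0.2.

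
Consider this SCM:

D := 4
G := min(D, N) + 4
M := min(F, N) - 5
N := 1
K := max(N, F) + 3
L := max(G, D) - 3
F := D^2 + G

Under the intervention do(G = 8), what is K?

27

do(G=8) replaces the equation G := min(D, N) + 4 with the constant G = 8.
F = D^2 + G  [with D=4, G=8]  = 24
K = max(N, F) + 3  [with N=1, F=24]  = 27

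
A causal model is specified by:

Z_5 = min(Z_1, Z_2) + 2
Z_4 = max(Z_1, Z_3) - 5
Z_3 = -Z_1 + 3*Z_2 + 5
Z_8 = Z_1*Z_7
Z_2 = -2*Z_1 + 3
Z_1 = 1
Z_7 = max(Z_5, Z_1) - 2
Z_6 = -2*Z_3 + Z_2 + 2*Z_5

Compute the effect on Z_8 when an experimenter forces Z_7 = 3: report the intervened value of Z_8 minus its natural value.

do(Z_7=3) replaces the equation Z_7 = max(Z_5, Z_1) - 2 with the constant Z_7 = 3.
Z_8 = Z_1*Z_7  [with Z_1=1, Z_7=3]  = 3
Without intervention: Z_2 = -2*Z_1 + 3  [with Z_1=1]  = 1; Z_5 = min(Z_1, Z_2) + 2  [with Z_1=1, Z_2=1]  = 3; Z_7 = max(Z_5, Z_1) - 2  [with Z_5=3, Z_1=1]  = 1; Z_8 = Z_1*Z_7  [with Z_1=1, Z_7=1]  = 1.
Change = 3 − 1 = 2.

2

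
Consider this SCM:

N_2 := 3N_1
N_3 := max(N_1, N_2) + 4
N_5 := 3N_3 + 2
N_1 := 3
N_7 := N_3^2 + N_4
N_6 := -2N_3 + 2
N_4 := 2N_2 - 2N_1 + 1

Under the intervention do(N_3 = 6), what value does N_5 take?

20

do(N_3=6) replaces the equation N_3 := max(N_1, N_2) + 4 with the constant N_3 = 6.
N_5 = 3N_3 + 2  [with N_3=6]  = 20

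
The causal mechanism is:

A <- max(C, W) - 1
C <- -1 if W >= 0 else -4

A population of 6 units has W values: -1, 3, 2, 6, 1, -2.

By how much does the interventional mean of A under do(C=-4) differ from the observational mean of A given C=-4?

3

Under do(C=-4), C's equation is replaced by C=-4 for every unit. Per-unit A: -2, 2, 1, 5, 0, -3. Mean = 0.5.
E[A|C=-4] averages over only the 2 units with C=-4 (W = -1, -2): A = -2, -3, mean -2.5.
Difference = 0.5 − (-2.5) = 3.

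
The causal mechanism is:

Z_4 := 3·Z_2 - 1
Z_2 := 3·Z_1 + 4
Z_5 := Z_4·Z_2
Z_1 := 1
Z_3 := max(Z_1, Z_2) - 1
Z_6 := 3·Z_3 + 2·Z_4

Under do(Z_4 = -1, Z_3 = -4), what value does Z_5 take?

-7

The joint intervention fixes Z_4 = -1, Z_3 = -4, removing each variable's own equation.
Z_2 = 3·Z_1 + 4  [with Z_1=1]  = 7
Z_5 = Z_4·Z_2  [with Z_4=-1, Z_2=7]  = -7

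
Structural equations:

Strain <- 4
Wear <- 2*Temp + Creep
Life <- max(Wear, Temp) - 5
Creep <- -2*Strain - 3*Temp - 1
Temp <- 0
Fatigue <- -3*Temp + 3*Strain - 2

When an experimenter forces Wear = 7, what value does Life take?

Under do(Wear=7), the mechanism Wear <- 2*Temp + Creep is discarded; Wear is fixed at 7.
Life = max(Wear, Temp) - 5  [with Wear=7, Temp=0]  = 2

2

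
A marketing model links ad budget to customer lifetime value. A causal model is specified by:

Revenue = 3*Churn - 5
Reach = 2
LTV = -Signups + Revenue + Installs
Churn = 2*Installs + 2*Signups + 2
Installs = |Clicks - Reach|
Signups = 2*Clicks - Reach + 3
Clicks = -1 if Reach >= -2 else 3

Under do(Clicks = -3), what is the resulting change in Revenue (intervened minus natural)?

-12

Under do(Clicks=-3), the mechanism Clicks = -1 if Reach >= -2 else 3 is discarded; Clicks is fixed at -3.
Installs = |Clicks - Reach|  [with Clicks=-3, Reach=2]  = 5
Signups = 2*Clicks - Reach + 3  [with Clicks=-3, Reach=2]  = -5
Churn = 2*Installs + 2*Signups + 2  [with Installs=5, Signups=-5]  = 2
Revenue = 3*Churn - 5  [with Churn=2]  = 1
Without intervention: Clicks = -1 if Reach >= -2 else 3  [with Reach=2]  = -1; Installs = |Clicks - Reach|  [with Clicks=-1, Reach=2]  = 3; Signups = 2*Clicks - Reach + 3  [with Clicks=-1, Reach=2]  = -1; Churn = 2*Installs + 2*Signups + 2  [with Installs=3, Signups=-1]  = 6; Revenue = 3*Churn - 5  [with Churn=6]  = 13.
Change = 1 − 13 = -12.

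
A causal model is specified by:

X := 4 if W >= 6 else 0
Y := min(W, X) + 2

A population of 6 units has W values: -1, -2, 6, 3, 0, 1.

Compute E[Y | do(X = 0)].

1.5

do(X=0) breaks X's dependence on W. With X=0 fixed, Y across the units is 1, 0, 2, 2, 2, 2, mean 1.5.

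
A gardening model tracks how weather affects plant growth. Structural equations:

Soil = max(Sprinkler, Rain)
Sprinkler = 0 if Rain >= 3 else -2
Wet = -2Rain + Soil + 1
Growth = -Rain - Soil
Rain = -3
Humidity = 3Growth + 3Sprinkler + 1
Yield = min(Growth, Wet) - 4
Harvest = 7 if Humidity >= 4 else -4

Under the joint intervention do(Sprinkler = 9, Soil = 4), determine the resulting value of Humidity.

25

Under do(Sprinkler = 9, Soil = 4), each intervened variable's structural equation is replaced by its fixed value.
Growth = -Rain - Soil  [with Rain=-3, Soil=4]  = -1
Humidity = 3Growth + 3Sprinkler + 1  [with Growth=-1, Sprinkler=9]  = 25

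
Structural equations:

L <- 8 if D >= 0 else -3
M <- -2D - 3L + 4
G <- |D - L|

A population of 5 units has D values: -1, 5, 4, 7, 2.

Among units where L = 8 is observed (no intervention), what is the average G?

Observing L=8 restricts to units where L's equation naturally yields 8: D ∈ {5, 4, 7, 2}. In that subpopulation G = 3, 4, 1, 6, mean 3.5.

3.5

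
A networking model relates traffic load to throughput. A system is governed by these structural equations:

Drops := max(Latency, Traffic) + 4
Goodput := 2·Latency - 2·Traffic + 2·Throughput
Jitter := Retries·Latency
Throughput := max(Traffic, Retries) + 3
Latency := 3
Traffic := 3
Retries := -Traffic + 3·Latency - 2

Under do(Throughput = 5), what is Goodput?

Intervening sets Throughput = 5 and removes its equation (Throughput := max(Traffic, Retries) + 3).
Goodput = 2·Latency - 2·Traffic + 2·Throughput  [with Latency=3, Traffic=3, Throughput=5]  = 10

10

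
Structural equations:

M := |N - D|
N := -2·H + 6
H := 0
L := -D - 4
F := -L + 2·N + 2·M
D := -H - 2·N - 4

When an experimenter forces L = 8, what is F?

The intervention breaks the incoming arrows to L: L := -D - 4 no longer applies, and L = 8.
N = -2·H + 6  [with H=0]  = 6
D = -H - 2·N - 4  [with H=0, N=6]  = -16
M = |N - D|  [with N=6, D=-16]  = 22
F = -L + 2·N + 2·M  [with L=8, N=6, M=22]  = 48

48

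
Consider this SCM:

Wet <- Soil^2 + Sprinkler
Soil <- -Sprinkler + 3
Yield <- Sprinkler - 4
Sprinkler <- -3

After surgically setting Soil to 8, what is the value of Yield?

-7

Under do(Soil=8), the mechanism Soil <- -Sprinkler + 3 is discarded; Soil is fixed at 8.
Since Yield is not a descendant of the intervened variable, it is unaffected.
Yield = Sprinkler - 4  [with Sprinkler=-3]  = -7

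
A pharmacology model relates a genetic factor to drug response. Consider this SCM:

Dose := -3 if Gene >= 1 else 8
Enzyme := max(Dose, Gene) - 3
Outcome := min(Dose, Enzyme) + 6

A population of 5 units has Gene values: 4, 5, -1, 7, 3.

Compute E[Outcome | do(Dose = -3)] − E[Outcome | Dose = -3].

Under do(Dose=-3), Dose's equation is replaced by Dose=-3 for every unit. Per-unit Outcome: 3, 3, 2, 3, 3. Mean = 2.8.
Observing Dose=-3 restricts to units where Dose's equation naturally yields -3: Gene ∈ {4, 5, 7, 3}. In that subpopulation Outcome = 3, 3, 3, 3, mean 3.
Difference = 2.8 − 3 = -0.2.

-0.2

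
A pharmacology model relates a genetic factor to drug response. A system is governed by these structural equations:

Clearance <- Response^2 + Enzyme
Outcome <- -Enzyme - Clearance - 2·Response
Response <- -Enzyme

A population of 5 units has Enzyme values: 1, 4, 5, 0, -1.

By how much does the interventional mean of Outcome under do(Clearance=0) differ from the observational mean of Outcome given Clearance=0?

2.3

do(Clearance=0) breaks Clearance's dependence on Enzyme. With Clearance=0 fixed, Outcome across the units is 1, 4, 5, 0, -1, mean 1.8.
Conditioning on Clearance=0 selects the 2 unit(s) with Enzyme ∈ {0, -1}. Their Outcome values: 0, -1. Mean = -0.5.
Difference = 1.8 − (-0.5) = 2.3.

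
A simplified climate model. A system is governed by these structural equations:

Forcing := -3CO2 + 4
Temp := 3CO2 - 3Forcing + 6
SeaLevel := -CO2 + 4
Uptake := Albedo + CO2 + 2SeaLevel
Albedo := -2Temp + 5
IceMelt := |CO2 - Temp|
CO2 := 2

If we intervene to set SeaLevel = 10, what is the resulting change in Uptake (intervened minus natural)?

16

Intervening sets SeaLevel = 10 and removes its equation (SeaLevel := -CO2 + 4).
Forcing = -3CO2 + 4  [with CO2=2]  = -2
Temp = 3CO2 - 3Forcing + 6  [with CO2=2, Forcing=-2]  = 18
Albedo = -2Temp + 5  [with Temp=18]  = -31
Uptake = Albedo + CO2 + 2SeaLevel  [with Albedo=-31, CO2=2, SeaLevel=10]  = -9
Without intervention: Forcing = -3CO2 + 4  [with CO2=2]  = -2; Temp = 3CO2 - 3Forcing + 6  [with CO2=2, Forcing=-2]  = 18; Albedo = -2Temp + 5  [with Temp=18]  = -31; SeaLevel = -CO2 + 4  [with CO2=2]  = 2; Uptake = Albedo + CO2 + 2SeaLevel  [with Albedo=-31, CO2=2, SeaLevel=2]  = -25.
Change = -9 − (-25) = 16.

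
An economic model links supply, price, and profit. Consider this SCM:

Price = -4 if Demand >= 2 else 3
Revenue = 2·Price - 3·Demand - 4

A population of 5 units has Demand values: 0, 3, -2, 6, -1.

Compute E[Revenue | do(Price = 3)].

-1.6

do(Price=3) breaks Price's dependence on Demand. With Price=3 fixed, Revenue across the units is 2, -7, 8, -16, 5, mean -1.6.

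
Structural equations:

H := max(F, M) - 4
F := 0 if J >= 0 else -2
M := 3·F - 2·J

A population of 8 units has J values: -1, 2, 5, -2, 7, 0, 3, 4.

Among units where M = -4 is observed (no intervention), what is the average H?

Conditioning on M=-4 selects the 2 unit(s) with J ∈ {-1, 2}. Their H values: -6, -4. Mean = -5.

-5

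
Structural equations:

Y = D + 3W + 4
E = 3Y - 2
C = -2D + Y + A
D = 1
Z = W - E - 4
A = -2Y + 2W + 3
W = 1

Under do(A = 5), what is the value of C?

11

Intervening sets A = 5 and removes its equation (A = -2Y + 2W + 3).
Y = D + 3W + 4  [with D=1, W=1]  = 8
C = -2D + Y + A  [with D=1, Y=8, A=5]  = 11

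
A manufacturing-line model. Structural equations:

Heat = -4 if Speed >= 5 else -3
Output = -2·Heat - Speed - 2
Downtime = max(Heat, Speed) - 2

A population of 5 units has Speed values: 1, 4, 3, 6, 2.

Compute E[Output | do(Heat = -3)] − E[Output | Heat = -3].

The intervention sets Heat=-3 in all 5 units regardless of Speed. Recomputing Output per unit gives 3, 0, 1, -2, 2; average 0.8.
Conditioning on Heat=-3 selects the 4 unit(s) with Speed ∈ {1, 4, 3, 2}. Their Output values: 3, 0, 1, 2. Mean = 1.5.
Difference = 0.8 − 1.5 = -0.7.

-0.7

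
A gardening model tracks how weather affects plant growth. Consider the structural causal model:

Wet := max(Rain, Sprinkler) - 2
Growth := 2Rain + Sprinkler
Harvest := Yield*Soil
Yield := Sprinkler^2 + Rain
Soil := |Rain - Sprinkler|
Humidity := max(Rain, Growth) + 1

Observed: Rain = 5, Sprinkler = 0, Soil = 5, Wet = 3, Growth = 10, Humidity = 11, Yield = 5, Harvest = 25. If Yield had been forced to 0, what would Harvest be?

0

do(Yield=0) replaces the equation Yield := Sprinkler^2 + Rain with the constant Yield = 0.
Soil = |Rain - Sprinkler|  [with Rain=5, Sprinkler=0]  = 5
Harvest = Yield*Soil  [with Yield=0, Soil=5]  = 0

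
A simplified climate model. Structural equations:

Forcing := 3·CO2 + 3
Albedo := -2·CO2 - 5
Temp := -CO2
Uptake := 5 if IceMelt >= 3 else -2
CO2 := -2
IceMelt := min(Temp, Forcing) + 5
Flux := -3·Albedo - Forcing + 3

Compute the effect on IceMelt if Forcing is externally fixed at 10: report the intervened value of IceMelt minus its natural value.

Under do(Forcing=10), the mechanism Forcing := 3·CO2 + 3 is discarded; Forcing is fixed at 10.
Temp = -CO2  [with CO2=-2]  = 2
IceMelt = min(Temp, Forcing) + 5  [with Temp=2, Forcing=10]  = 7
Without intervention: Forcing = 3·CO2 + 3  [with CO2=-2]  = -3; Temp = -CO2  [with CO2=-2]  = 2; IceMelt = min(Temp, Forcing) + 5  [with Temp=2, Forcing=-3]  = 2.
Change = 7 − 2 = 5.

5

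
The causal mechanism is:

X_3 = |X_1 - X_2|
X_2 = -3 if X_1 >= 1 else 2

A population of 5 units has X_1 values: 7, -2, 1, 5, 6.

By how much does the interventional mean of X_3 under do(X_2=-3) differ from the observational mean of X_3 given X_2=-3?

-1.35

do(X_2=-3) breaks X_2's dependence on X_1. With X_2=-3 fixed, X_3 across the units is 10, 1, 4, 8, 9, mean 6.4.
Conditioning on X_2=-3 selects the 4 unit(s) with X_1 ∈ {7, 1, 5, 6}. Their X_3 values: 10, 4, 8, 9. Mean = 7.75.
Difference = 6.4 − 7.75 = -1.35.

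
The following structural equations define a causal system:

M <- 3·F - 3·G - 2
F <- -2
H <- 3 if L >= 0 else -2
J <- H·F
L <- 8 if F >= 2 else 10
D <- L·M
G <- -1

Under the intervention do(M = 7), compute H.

The intervention breaks the incoming arrows to M: M <- 3·F - 3·G - 2 no longer applies, and M = 7.
No directed path runs from M to H, so H keeps its natural value.
L = 8 if F >= 2 else 10  [with F=-2]  = 10
H = 3 if L >= 0 else -2  [with L=10]  = 3

3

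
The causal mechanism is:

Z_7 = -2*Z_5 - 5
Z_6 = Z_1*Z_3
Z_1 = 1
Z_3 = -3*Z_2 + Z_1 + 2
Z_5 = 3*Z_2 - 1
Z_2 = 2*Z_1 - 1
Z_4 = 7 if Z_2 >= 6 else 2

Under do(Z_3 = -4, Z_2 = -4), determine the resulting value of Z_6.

Setting Z_3 = -4, Z_2 = -4 by intervention discards those variables' equations.
Z_6 = Z_1*Z_3  [with Z_1=1, Z_3=-4]  = -4

-4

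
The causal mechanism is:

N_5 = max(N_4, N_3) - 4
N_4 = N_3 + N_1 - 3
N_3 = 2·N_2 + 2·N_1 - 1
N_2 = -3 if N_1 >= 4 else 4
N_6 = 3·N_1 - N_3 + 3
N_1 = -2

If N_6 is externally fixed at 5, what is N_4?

do(N_6=5) replaces the equation N_6 = 3·N_1 - N_3 + 3 with the constant N_6 = 5.
No directed path runs from N_6 to N_4, so N_4 keeps its natural value.
N_2 = -3 if N_1 >= 4 else 4  [with N_1=-2]  = 4
N_3 = 2·N_2 + 2·N_1 - 1  [with N_2=4, N_1=-2]  = 3
N_4 = N_3 + N_1 - 3  [with N_3=3, N_1=-2]  = -2

-2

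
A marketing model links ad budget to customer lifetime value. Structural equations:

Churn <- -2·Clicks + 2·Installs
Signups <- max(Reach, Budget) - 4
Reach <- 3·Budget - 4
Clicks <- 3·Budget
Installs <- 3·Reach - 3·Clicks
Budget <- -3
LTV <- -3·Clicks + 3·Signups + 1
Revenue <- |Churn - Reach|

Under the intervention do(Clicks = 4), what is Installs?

The intervention breaks the incoming arrows to Clicks: Clicks <- 3·Budget no longer applies, and Clicks = 4.
Reach = 3·Budget - 4  [with Budget=-3]  = -13
Installs = 3·Reach - 3·Clicks  [with Reach=-13, Clicks=4]  = -51

-51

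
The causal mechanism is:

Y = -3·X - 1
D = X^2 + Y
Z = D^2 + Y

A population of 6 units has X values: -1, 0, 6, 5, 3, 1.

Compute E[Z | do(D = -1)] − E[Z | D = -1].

-2.5

The intervention sets D=-1 in all 6 units regardless of X. Recomputing Z per unit gives 3, 0, -18, -15, -9, -3; average -7.
Conditioning on D=-1 selects the 2 unit(s) with X ∈ {0, 3}. Their Z values: 0, -9. Mean = -4.5.
Difference = -7 − (-4.5) = -2.5.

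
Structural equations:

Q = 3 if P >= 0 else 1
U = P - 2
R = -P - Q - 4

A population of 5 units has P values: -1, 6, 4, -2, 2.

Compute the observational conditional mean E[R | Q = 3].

-11

E[R|Q=3] averages over only the 3 units with Q=3 (P = 6, 4, 2): R = -13, -11, -9, mean -11.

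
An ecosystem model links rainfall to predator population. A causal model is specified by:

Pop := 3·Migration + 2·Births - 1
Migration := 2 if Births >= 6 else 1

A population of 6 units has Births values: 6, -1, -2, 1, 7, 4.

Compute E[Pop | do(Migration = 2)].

Every unit gets Migration=2 under the intervention. Pop values become 17, 3, 1, 7, 19, 13; E[Pop|do(Migration=2)] = 10.

10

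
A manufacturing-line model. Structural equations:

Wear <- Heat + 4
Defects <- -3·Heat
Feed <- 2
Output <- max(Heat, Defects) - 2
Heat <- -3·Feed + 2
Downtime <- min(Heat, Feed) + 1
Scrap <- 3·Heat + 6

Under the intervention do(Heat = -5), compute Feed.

Under do(Heat=-5), the mechanism Heat <- -3·Feed + 2 is discarded; Heat is fixed at -5.
Feed is not downstream of the intervention, so its value is determined by the original equations.

2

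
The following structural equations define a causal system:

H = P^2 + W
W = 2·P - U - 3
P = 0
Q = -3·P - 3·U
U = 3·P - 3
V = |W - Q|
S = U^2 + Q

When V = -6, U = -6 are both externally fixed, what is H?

Under do(V = -6, U = -6), each intervened variable's structural equation is replaced by its fixed value.
W = 2·P - U - 3  [with P=0, U=-6]  = 3
H = P^2 + W  [with P=0, W=3]  = 3

3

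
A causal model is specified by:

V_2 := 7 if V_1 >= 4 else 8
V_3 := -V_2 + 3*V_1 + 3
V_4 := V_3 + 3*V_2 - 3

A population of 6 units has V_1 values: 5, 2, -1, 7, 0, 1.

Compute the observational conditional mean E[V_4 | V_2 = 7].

32

Conditioning on V_2=7 selects the 2 unit(s) with V_1 ∈ {5, 7}. Their V_4 values: 29, 35. Mean = 32.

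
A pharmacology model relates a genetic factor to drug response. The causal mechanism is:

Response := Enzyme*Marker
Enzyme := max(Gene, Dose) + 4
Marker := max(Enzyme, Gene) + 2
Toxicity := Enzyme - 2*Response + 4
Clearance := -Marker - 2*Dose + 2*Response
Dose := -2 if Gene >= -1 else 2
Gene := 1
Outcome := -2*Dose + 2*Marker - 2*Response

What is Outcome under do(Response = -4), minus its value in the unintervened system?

do(Response=-4) replaces the equation Response := Enzyme*Marker with the constant Response = -4.
Dose = -2 if Gene >= -1 else 2  [with Gene=1]  = -2
Enzyme = max(Gene, Dose) + 4  [with Gene=1, Dose=-2]  = 5
Marker = max(Enzyme, Gene) + 2  [with Enzyme=5, Gene=1]  = 7
Outcome = -2*Dose + 2*Marker - 2*Response  [with Dose=-2, Marker=7, Response=-4]  = 26
Without intervention: Dose = -2 if Gene >= -1 else 2  [with Gene=1]  = -2; Enzyme = max(Gene, Dose) + 4  [with Gene=1, Dose=-2]  = 5; Marker = max(Enzyme, Gene) + 2  [with Enzyme=5, Gene=1]  = 7; Response = Enzyme*Marker  [with Enzyme=5, Marker=7]  = 35; Outcome = -2*Dose + 2*Marker - 2*Response  [with Dose=-2, Marker=7, Response=35]  = -52.
Change = 26 − (-52) = 78.

78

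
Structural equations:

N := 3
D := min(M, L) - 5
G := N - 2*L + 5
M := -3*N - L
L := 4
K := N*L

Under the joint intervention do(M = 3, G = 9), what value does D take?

Setting M = 3, G = 9 by intervention discards those variables' equations.
D = min(M, L) - 5  [with M=3, L=4]  = -2

-2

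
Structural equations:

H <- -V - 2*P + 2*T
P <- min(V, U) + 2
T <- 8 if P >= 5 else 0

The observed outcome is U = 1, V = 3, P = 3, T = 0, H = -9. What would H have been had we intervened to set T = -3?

-15

Intervening sets T = -3 and removes its equation (T <- 8 if P >= 5 else 0).
P = min(V, U) + 2  [with V=3, U=1]  = 3
H = -V - 2*P + 2*T  [with V=3, P=3, T=-3]  = -15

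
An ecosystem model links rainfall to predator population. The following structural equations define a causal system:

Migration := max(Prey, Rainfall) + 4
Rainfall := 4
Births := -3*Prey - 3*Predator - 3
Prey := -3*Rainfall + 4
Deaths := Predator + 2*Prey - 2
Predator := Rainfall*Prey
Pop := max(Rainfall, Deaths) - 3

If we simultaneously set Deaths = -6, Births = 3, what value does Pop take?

Setting Deaths = -6, Births = 3 by intervention discards those variables' equations.
Pop = max(Rainfall, Deaths) - 3  [with Rainfall=4, Deaths=-6]  = 1

1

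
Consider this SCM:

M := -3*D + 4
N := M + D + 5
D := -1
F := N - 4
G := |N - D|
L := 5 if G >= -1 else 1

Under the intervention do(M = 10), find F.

10

Under do(M=10), the mechanism M := -3*D + 4 is discarded; M is fixed at 10.
N = M + D + 5  [with M=10, D=-1]  = 14
F = N - 4  [with N=14]  = 10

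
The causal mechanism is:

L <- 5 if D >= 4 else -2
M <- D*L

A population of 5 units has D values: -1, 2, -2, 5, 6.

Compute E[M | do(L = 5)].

10

The intervention sets L=5 in all 5 units regardless of D. Recomputing M per unit gives -5, 10, -10, 25, 30; average 10.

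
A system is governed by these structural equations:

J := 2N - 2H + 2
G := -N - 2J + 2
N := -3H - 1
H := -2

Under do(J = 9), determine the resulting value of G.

The intervention breaks the incoming arrows to J: J := 2N - 2H + 2 no longer applies, and J = 9.
N = -3H - 1  [with H=-2]  = 5
G = -N - 2J + 2  [with N=5, J=9]  = -21

-21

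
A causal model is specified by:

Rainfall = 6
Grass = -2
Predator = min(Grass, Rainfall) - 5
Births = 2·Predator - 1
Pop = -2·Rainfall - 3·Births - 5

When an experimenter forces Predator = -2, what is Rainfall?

6

Under do(Predator=-2), the mechanism Predator = min(Grass, Rainfall) - 5 is discarded; Predator is fixed at -2.
Rainfall is not downstream of the intervention, so its value is determined by the original equations.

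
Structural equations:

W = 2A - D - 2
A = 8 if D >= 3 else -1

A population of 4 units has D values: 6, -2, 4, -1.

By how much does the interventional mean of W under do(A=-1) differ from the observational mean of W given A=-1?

do(A=-1) breaks A's dependence on D. With A=-1 fixed, W across the units is -10, -2, -8, -3, mean -5.75.
Observing A=-1 restricts to units where A's equation naturally yields -1: D ∈ {-2, -1}. In that subpopulation W = -2, -3, mean -2.5.
Difference = -5.75 − (-2.5) = -3.25.

-3.25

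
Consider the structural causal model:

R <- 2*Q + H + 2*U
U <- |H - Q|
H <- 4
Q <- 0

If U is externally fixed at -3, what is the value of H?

Under do(U=-3), the mechanism U <- |H - Q| is discarded; U is fixed at -3.
Since H is not a descendant of the intervened variable, it is unaffected.

4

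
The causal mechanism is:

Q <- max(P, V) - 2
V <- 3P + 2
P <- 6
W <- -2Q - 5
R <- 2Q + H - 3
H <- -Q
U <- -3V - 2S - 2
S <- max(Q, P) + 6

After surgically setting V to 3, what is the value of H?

do(V=3) replaces the equation V <- 3P + 2 with the constant V = 3.
Q = max(P, V) - 2  [with P=6, V=3]  = 4
H = -Q  [with Q=4]  = -4

-4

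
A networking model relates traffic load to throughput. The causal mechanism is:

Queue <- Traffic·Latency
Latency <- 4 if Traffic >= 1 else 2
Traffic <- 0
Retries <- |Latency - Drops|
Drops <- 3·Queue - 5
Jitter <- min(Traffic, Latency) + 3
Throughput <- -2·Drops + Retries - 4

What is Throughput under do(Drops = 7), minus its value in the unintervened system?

The intervention breaks the incoming arrows to Drops: Drops <- 3·Queue - 5 no longer applies, and Drops = 7.
Latency = 4 if Traffic >= 1 else 2  [with Traffic=0]  = 2
Retries = |Latency - Drops|  [with Latency=2, Drops=7]  = 5
Throughput = -2·Drops + Retries - 4  [with Drops=7, Retries=5]  = -13
Without intervention: Latency = 4 if Traffic >= 1 else 2  [with Traffic=0]  = 2; Queue = Traffic·Latency  [with Traffic=0, Latency=2]  = 0; Drops = 3·Queue - 5  [with Queue=0]  = -5; Retries = |Latency - Drops|  [with Latency=2, Drops=-5]  = 7; Throughput = -2·Drops + Retries - 4  [with Drops=-5, Retries=7]  = 13.
Change = -13 − 13 = -26.

-26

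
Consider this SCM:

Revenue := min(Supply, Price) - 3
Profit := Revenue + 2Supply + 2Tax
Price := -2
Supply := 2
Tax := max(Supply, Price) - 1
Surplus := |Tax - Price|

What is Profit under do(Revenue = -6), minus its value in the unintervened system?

-1

do(Revenue=-6) replaces the equation Revenue := min(Supply, Price) - 3 with the constant Revenue = -6.
Tax = max(Supply, Price) - 1  [with Supply=2, Price=-2]  = 1
Profit = Revenue + 2Supply + 2Tax  [with Revenue=-6, Supply=2, Tax=1]  = 0
Without intervention: Revenue = min(Supply, Price) - 3  [with Supply=2, Price=-2]  = -5; Tax = max(Supply, Price) - 1  [with Supply=2, Price=-2]  = 1; Profit = Revenue + 2Supply + 2Tax  [with Revenue=-5, Supply=2, Tax=1]  = 1.
Change = 0 − 1 = -1.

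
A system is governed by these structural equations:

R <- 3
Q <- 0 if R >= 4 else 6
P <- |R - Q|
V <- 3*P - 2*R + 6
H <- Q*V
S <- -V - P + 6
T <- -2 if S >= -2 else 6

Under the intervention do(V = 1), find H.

6

Intervening sets V = 1 and removes its equation (V <- 3*P - 2*R + 6).
Q = 0 if R >= 4 else 6  [with R=3]  = 6
H = Q*V  [with Q=6, V=1]  = 6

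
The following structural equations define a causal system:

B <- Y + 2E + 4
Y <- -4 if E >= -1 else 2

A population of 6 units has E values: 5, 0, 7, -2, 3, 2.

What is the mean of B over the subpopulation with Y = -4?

6.8

Conditioning on Y=-4 selects the 5 unit(s) with E ∈ {5, 0, 7, 3, 2}. Their B values: 10, 0, 14, 6, 4. Mean = 6.8.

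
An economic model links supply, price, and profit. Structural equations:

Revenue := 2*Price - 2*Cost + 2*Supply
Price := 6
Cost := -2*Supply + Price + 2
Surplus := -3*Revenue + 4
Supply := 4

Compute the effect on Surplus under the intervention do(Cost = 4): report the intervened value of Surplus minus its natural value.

do(Cost=4) replaces the equation Cost := -2*Supply + Price + 2 with the constant Cost = 4.
Revenue = 2*Price - 2*Cost + 2*Supply  [with Price=6, Cost=4, Supply=4]  = 12
Surplus = -3*Revenue + 4  [with Revenue=12]  = -32
Without intervention: Cost = -2*Supply + Price + 2  [with Supply=4, Price=6]  = 0; Revenue = 2*Price - 2*Cost + 2*Supply  [with Price=6, Cost=0, Supply=4]  = 20; Surplus = -3*Revenue + 4  [with Revenue=20]  = -56.
Change = -32 − (-56) = 24.

24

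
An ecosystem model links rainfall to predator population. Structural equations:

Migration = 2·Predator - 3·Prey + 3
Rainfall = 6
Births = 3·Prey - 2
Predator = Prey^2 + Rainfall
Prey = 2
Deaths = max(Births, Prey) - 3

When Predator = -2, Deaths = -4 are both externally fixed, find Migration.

Setting Predator = -2, Deaths = -4 by intervention discards those variables' equations.
Migration = 2·Predator - 3·Prey + 3  [with Predator=-2, Prey=2]  = -7

-7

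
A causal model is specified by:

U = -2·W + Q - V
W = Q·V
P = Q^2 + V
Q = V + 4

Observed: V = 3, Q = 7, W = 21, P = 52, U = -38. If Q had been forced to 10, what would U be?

do(Q=10) replaces the equation Q = V + 4 with the constant Q = 10.
W = Q·V  [with Q=10, V=3]  = 30
U = -2·W + Q - V  [with W=30, Q=10, V=3]  = -53

-53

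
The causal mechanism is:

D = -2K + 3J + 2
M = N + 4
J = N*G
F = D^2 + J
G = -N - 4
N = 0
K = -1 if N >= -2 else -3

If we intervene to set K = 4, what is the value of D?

Intervening sets K = 4 and removes its equation (K = -1 if N >= -2 else -3).
G = -N - 4  [with N=0]  = -4
J = N*G  [with N=0, G=-4]  = 0
D = -2K + 3J + 2  [with K=4, J=0]  = -6

-6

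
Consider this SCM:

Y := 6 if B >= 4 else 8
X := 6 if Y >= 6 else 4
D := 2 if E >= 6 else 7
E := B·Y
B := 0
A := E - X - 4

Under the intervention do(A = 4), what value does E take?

do(A=4) replaces the equation A := E - X - 4 with the constant A = 4.
E is not downstream of the intervention, so its value is determined by the original equations.
Y = 6 if B >= 4 else 8  [with B=0]  = 8
E = B·Y  [with B=0, Y=8]  = 0

0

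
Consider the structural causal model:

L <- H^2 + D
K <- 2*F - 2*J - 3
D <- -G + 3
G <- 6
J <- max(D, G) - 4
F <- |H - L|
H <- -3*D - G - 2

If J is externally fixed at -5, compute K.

Under do(J=-5), the mechanism J <- max(D, G) - 4 is discarded; J is fixed at -5.
D = -G + 3  [with G=6]  = -3
H = -3*D - G - 2  [with D=-3, G=6]  = 1
L = H^2 + D  [with H=1, D=-3]  = -2
F = |H - L|  [with H=1, L=-2]  = 3
K = 2*F - 2*J - 3  [with F=3, J=-5]  = 13

13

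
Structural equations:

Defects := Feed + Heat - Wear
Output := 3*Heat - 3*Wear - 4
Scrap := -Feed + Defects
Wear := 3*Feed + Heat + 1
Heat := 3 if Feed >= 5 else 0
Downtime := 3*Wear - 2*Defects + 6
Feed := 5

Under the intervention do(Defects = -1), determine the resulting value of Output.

-52

Under do(Defects=-1), the mechanism Defects := Feed + Heat - Wear is discarded; Defects is fixed at -1.
Since Output is not a descendant of the intervened variable, it is unaffected.
Heat = 3 if Feed >= 5 else 0  [with Feed=5]  = 3
Wear = 3*Feed + Heat + 1  [with Feed=5, Heat=3]  = 19
Output = 3*Heat - 3*Wear - 4  [with Heat=3, Wear=19]  = -52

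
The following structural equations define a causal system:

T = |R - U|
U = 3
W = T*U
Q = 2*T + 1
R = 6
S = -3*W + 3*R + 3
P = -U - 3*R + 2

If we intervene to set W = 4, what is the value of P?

-19

Under do(W=4), the mechanism W = T*U is discarded; W is fixed at 4.
Since P is not a descendant of the intervened variable, it is unaffected.
P = -U - 3*R + 2  [with U=3, R=6]  = -19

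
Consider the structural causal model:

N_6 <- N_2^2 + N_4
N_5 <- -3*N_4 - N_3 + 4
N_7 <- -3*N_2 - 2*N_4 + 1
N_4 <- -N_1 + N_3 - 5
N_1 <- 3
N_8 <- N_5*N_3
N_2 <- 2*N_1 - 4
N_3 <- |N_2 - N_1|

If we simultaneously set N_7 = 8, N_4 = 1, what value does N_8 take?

The joint intervention fixes N_7 = 8, N_4 = 1, removing each variable's own equation.
N_2 = 2*N_1 - 4  [with N_1=3]  = 2
N_3 = |N_2 - N_1|  [with N_2=2, N_1=3]  = 1
N_5 = -3*N_4 - N_3 + 4  [with N_4=1, N_3=1]  = 0
N_8 = N_5*N_3  [with N_5=0, N_3=1]  = 0

0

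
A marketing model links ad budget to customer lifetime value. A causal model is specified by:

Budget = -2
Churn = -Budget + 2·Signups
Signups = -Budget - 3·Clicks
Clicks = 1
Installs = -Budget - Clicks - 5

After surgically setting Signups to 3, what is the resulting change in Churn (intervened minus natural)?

Intervening sets Signups = 3 and removes its equation (Signups = -Budget - 3·Clicks).
Churn = -Budget + 2·Signups  [with Budget=-2, Signups=3]  = 8
Without intervention: Signups = -Budget - 3·Clicks  [with Budget=-2, Clicks=1]  = -1; Churn = -Budget + 2·Signups  [with Budget=-2, Signups=-1]  = 0.
Change = 8 − 0 = 8.

8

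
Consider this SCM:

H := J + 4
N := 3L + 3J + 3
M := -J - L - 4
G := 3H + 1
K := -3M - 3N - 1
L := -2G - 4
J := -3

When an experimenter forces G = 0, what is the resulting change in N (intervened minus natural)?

24

The intervention breaks the incoming arrows to G: G := 3H + 1 no longer applies, and G = 0.
L = -2G - 4  [with G=0]  = -4
N = 3L + 3J + 3  [with L=-4, J=-3]  = -18
Without intervention: H = J + 4  [with J=-3]  = 1; G = 3H + 1  [with H=1]  = 4; L = -2G - 4  [with G=4]  = -12; N = 3L + 3J + 3  [with L=-12, J=-3]  = -42.
Change = -18 − (-42) = 24.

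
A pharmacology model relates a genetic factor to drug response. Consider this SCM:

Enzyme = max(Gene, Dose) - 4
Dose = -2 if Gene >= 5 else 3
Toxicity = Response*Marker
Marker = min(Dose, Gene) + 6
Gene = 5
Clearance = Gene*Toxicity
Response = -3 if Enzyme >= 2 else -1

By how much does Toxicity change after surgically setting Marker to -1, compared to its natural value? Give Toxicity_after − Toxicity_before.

Under do(Marker=-1), the mechanism Marker = min(Dose, Gene) + 6 is discarded; Marker is fixed at -1.
Dose = -2 if Gene >= 5 else 3  [with Gene=5]  = -2
Enzyme = max(Gene, Dose) - 4  [with Gene=5, Dose=-2]  = 1
Response = -3 if Enzyme >= 2 else -1  [with Enzyme=1]  = -1
Toxicity = Response*Marker  [with Response=-1, Marker=-1]  = 1
Without intervention: Dose = -2 if Gene >= 5 else 3  [with Gene=5]  = -2; Enzyme = max(Gene, Dose) - 4  [with Gene=5, Dose=-2]  = 1; Marker = min(Dose, Gene) + 6  [with Dose=-2, Gene=5]  = 4; Response = -3 if Enzyme >= 2 else -1  [with Enzyme=1]  = -1; Toxicity = Response*Marker  [with Response=-1, Marker=4]  = -4.
Change = 1 − (-4) = 5.

5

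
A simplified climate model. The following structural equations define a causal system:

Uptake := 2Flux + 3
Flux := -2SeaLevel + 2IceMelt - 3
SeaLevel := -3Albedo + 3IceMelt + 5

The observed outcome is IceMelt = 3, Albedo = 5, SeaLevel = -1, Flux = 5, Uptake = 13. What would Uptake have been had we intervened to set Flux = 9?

21

Intervening sets Flux = 9 and removes its equation (Flux := -2SeaLevel + 2IceMelt - 3).
Uptake = 2Flux + 3  [with Flux=9]  = 21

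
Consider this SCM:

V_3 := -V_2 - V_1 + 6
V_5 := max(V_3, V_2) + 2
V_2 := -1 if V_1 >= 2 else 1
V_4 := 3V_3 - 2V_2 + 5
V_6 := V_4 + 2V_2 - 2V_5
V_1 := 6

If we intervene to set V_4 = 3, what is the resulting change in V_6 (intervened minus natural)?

-7

Under do(V_4=3), the mechanism V_4 := 3V_3 - 2V_2 + 5 is discarded; V_4 is fixed at 3.
V_2 = -1 if V_1 >= 2 else 1  [with V_1=6]  = -1
V_3 = -V_2 - V_1 + 6  [with V_2=-1, V_1=6]  = 1
V_5 = max(V_3, V_2) + 2  [with V_3=1, V_2=-1]  = 3
V_6 = V_4 + 2V_2 - 2V_5  [with V_4=3, V_2=-1, V_5=3]  = -5
Without intervention: V_2 = -1 if V_1 >= 2 else 1  [with V_1=6]  = -1; V_3 = -V_2 - V_1 + 6  [with V_2=-1, V_1=6]  = 1; V_4 = 3V_3 - 2V_2 + 5  [with V_3=1, V_2=-1]  = 10; V_5 = max(V_3, V_2) + 2  [with V_3=1, V_2=-1]  = 3; V_6 = V_4 + 2V_2 - 2V_5  [with V_4=10, V_2=-1, V_5=3]  = 2.
Change = -5 − 2 = -7.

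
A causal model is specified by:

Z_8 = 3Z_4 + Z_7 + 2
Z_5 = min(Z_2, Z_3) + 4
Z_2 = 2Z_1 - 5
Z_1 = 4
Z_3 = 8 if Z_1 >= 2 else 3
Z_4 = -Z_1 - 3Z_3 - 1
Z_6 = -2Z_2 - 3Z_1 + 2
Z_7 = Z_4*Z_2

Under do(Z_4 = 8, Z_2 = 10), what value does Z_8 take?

106

The joint intervention fixes Z_4 = 8, Z_2 = 10, removing each variable's own equation.
Z_7 = Z_4*Z_2  [with Z_4=8, Z_2=10]  = 80
Z_8 = 3Z_4 + Z_7 + 2  [with Z_4=8, Z_7=80]  = 106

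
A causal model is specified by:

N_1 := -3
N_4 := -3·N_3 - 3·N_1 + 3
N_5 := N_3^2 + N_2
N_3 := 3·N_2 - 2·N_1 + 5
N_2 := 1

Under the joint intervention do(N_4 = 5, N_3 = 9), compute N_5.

82

The joint intervention fixes N_4 = 5, N_3 = 9, removing each variable's own equation.
N_5 = N_3^2 + N_2  [with N_3=9, N_2=1]  = 82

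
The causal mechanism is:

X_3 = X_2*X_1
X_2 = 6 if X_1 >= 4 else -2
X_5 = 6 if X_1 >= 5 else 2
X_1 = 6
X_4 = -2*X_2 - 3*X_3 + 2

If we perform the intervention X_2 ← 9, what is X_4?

Under do(X_2=9), the mechanism X_2 = 6 if X_1 >= 4 else -2 is discarded; X_2 is fixed at 9.
X_3 = X_2*X_1  [with X_2=9, X_1=6]  = 54
X_4 = -2*X_2 - 3*X_3 + 2  [with X_2=9, X_3=54]  = -178

-178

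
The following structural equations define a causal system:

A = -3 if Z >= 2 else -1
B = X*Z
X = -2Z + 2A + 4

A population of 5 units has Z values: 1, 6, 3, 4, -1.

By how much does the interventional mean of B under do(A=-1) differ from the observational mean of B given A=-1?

-18

Every unit gets A=-1 under the intervention. B values become 0, -60, -12, -24, -4; E[B|do(A=-1)] = -20.
Conditioning on A=-1 selects the 2 unit(s) with Z ∈ {1, -1}. Their B values: 0, -4. Mean = -2.
Difference = -20 − (-2) = -18.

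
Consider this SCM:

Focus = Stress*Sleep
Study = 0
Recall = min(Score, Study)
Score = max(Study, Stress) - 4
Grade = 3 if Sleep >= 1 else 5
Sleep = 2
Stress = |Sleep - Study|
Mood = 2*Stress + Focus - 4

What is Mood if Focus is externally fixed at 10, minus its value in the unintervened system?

Under do(Focus=10), the mechanism Focus = Stress*Sleep is discarded; Focus is fixed at 10.
Stress = |Sleep - Study|  [with Sleep=2, Study=0]  = 2
Mood = 2*Stress + Focus - 4  [with Stress=2, Focus=10]  = 10
Without intervention: Stress = |Sleep - Study|  [with Sleep=2, Study=0]  = 2; Focus = Stress*Sleep  [with Stress=2, Sleep=2]  = 4; Mood = 2*Stress + Focus - 4  [with Stress=2, Focus=4]  = 4.
Change = 10 − 4 = 6.

6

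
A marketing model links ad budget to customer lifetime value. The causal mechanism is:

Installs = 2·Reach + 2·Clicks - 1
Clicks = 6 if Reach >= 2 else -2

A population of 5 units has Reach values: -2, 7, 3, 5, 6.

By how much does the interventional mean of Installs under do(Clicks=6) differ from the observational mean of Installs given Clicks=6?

The intervention sets Clicks=6 in all 5 units regardless of Reach. Recomputing Installs per unit gives 7, 25, 17, 21, 23; average 18.6.
E[Installs|Clicks=6] averages over only the 4 units with Clicks=6 (Reach = 7, 3, 5, 6): Installs = 25, 17, 21, 23, mean 21.5.
Difference = 18.6 − 21.5 = -2.9.

-2.9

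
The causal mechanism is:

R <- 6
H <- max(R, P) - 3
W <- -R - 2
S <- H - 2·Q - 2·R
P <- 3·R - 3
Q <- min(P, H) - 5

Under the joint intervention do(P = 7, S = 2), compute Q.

-1

The joint intervention fixes P = 7, S = 2, removing each variable's own equation.
H = max(R, P) - 3  [with R=6, P=7]  = 4
Q = min(P, H) - 5  [with P=7, H=4]  = -1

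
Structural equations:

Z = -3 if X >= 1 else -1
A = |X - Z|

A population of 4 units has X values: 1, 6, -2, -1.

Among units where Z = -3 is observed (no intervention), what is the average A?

6.5

Observing Z=-3 restricts to units where Z's equation naturally yields -3: X ∈ {1, 6}. In that subpopulation A = 4, 9, mean 6.5.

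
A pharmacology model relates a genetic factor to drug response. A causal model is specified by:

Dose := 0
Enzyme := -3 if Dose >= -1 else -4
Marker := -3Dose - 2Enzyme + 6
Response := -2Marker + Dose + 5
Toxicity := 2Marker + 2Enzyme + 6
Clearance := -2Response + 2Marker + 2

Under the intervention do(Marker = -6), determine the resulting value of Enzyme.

Under do(Marker=-6), the mechanism Marker := -3Dose - 2Enzyme + 6 is discarded; Marker is fixed at -6.
Since Enzyme is not a descendant of the intervened variable, it is unaffected.
Enzyme = -3 if Dose >= -1 else -4  [with Dose=0]  = -3

-3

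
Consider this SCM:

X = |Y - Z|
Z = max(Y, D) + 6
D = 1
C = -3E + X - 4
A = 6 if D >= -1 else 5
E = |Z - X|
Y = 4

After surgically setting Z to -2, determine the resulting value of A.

6

The intervention breaks the incoming arrows to Z: Z = max(Y, D) + 6 no longer applies, and Z = -2.
A is not downstream of the intervention, so its value is determined by the original equations.
A = 6 if D >= -1 else 5  [with D=1]  = 6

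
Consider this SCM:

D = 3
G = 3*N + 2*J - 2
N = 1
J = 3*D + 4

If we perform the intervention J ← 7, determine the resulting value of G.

The intervention breaks the incoming arrows to J: J = 3*D + 4 no longer applies, and J = 7.
G = 3*N + 2*J - 2  [with N=1, J=7]  = 15

15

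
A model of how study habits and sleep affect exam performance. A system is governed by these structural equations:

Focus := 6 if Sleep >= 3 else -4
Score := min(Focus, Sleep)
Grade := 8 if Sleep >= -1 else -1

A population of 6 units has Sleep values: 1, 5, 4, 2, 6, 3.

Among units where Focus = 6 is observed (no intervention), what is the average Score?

Observing Focus=6 restricts to units where Focus's equation naturally yields 6: Sleep ∈ {5, 4, 6, 3}. In that subpopulation Score = 5, 4, 6, 3, mean 4.5.

4.5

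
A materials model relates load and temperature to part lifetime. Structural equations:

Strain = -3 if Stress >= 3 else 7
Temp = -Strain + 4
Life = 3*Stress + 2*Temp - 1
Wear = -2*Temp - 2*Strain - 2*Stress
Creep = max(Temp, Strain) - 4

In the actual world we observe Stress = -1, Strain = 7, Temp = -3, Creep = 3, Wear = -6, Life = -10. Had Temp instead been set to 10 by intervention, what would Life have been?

16

The intervention breaks the incoming arrows to Temp: Temp = -Strain + 4 no longer applies, and Temp = 10.
Life = 3*Stress + 2*Temp - 1  [with Stress=-1, Temp=10]  = 16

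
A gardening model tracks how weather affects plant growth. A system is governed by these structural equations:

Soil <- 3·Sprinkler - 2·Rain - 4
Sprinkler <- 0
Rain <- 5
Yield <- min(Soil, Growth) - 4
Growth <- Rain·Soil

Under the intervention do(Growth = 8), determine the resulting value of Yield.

-18

Intervening sets Growth = 8 and removes its equation (Growth <- Rain·Soil).
Soil = 3·Sprinkler - 2·Rain - 4  [with Sprinkler=0, Rain=5]  = -14
Yield = min(Soil, Growth) - 4  [with Soil=-14, Growth=8]  = -18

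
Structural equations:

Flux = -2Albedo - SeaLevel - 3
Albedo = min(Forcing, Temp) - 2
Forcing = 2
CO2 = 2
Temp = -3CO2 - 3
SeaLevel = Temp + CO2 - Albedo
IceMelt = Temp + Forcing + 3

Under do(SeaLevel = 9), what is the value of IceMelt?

-4

do(SeaLevel=9) replaces the equation SeaLevel = Temp + CO2 - Albedo with the constant SeaLevel = 9.
No directed path runs from SeaLevel to IceMelt, so IceMelt keeps its natural value.
Temp = -3CO2 - 3  [with CO2=2]  = -9
IceMelt = Temp + Forcing + 3  [with Temp=-9, Forcing=2]  = -4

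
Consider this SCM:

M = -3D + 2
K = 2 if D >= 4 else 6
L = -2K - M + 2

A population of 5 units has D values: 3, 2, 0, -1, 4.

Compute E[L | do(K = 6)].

Every unit gets K=6 under the intervention. L values become -3, -6, -12, -15, 0; E[L|do(K=6)] = -7.2.

-7.2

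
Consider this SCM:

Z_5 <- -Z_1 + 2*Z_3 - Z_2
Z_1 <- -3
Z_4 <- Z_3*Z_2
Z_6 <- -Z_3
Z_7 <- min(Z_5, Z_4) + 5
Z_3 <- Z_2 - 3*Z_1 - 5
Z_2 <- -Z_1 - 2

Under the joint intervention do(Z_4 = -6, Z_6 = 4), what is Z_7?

-1

Setting Z_4 = -6, Z_6 = 4 by intervention discards those variables' equations.
Z_2 = -Z_1 - 2  [with Z_1=-3]  = 1
Z_3 = Z_2 - 3*Z_1 - 5  [with Z_2=1, Z_1=-3]  = 5
Z_5 = -Z_1 + 2*Z_3 - Z_2  [with Z_1=-3, Z_3=5, Z_2=1]  = 12
Z_7 = min(Z_5, Z_4) + 5  [with Z_5=12, Z_4=-6]  = -1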